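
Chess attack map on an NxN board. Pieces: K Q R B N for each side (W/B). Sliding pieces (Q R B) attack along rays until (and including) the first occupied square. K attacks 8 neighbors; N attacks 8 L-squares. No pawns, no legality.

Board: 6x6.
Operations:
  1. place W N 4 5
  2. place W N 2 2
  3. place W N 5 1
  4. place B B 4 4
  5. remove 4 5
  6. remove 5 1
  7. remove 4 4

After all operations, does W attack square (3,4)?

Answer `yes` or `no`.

Answer: yes

Derivation:
Op 1: place WN@(4,5)
Op 2: place WN@(2,2)
Op 3: place WN@(5,1)
Op 4: place BB@(4,4)
Op 5: remove (4,5)
Op 6: remove (5,1)
Op 7: remove (4,4)
Per-piece attacks for W:
  WN@(2,2): attacks (3,4) (4,3) (1,4) (0,3) (3,0) (4,1) (1,0) (0,1)
W attacks (3,4): yes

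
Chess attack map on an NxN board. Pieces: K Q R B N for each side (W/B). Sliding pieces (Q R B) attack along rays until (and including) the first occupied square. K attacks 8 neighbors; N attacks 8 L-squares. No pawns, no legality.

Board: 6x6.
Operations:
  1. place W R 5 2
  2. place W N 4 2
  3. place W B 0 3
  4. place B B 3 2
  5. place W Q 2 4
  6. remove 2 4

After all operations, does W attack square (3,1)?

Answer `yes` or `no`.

Op 1: place WR@(5,2)
Op 2: place WN@(4,2)
Op 3: place WB@(0,3)
Op 4: place BB@(3,2)
Op 5: place WQ@(2,4)
Op 6: remove (2,4)
Per-piece attacks for W:
  WB@(0,3): attacks (1,4) (2,5) (1,2) (2,1) (3,0)
  WN@(4,2): attacks (5,4) (3,4) (2,3) (5,0) (3,0) (2,1)
  WR@(5,2): attacks (5,3) (5,4) (5,5) (5,1) (5,0) (4,2) [ray(-1,0) blocked at (4,2)]
W attacks (3,1): no

Answer: no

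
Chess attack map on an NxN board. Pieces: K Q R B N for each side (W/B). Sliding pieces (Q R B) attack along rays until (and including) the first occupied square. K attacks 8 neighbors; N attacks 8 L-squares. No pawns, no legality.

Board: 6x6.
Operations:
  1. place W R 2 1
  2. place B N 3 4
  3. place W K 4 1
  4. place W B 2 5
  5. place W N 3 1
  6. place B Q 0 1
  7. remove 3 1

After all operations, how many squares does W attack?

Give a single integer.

Answer: 19

Derivation:
Op 1: place WR@(2,1)
Op 2: place BN@(3,4)
Op 3: place WK@(4,1)
Op 4: place WB@(2,5)
Op 5: place WN@(3,1)
Op 6: place BQ@(0,1)
Op 7: remove (3,1)
Per-piece attacks for W:
  WR@(2,1): attacks (2,2) (2,3) (2,4) (2,5) (2,0) (3,1) (4,1) (1,1) (0,1) [ray(0,1) blocked at (2,5); ray(1,0) blocked at (4,1); ray(-1,0) blocked at (0,1)]
  WB@(2,5): attacks (3,4) (1,4) (0,3) [ray(1,-1) blocked at (3,4)]
  WK@(4,1): attacks (4,2) (4,0) (5,1) (3,1) (5,2) (5,0) (3,2) (3,0)
Union (19 distinct): (0,1) (0,3) (1,1) (1,4) (2,0) (2,2) (2,3) (2,4) (2,5) (3,0) (3,1) (3,2) (3,4) (4,0) (4,1) (4,2) (5,0) (5,1) (5,2)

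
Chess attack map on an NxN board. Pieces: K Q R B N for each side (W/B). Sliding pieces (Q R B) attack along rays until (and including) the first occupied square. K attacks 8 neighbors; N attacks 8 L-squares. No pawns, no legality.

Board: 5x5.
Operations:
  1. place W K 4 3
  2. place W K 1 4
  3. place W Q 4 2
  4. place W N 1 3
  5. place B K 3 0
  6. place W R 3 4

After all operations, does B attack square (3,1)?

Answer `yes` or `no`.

Op 1: place WK@(4,3)
Op 2: place WK@(1,4)
Op 3: place WQ@(4,2)
Op 4: place WN@(1,3)
Op 5: place BK@(3,0)
Op 6: place WR@(3,4)
Per-piece attacks for B:
  BK@(3,0): attacks (3,1) (4,0) (2,0) (4,1) (2,1)
B attacks (3,1): yes

Answer: yes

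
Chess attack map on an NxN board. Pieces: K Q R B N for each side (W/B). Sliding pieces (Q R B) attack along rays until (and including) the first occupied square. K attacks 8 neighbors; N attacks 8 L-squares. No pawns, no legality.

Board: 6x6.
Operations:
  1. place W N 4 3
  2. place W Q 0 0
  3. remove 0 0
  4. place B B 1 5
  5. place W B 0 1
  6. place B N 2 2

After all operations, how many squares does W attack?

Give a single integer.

Answer: 11

Derivation:
Op 1: place WN@(4,3)
Op 2: place WQ@(0,0)
Op 3: remove (0,0)
Op 4: place BB@(1,5)
Op 5: place WB@(0,1)
Op 6: place BN@(2,2)
Per-piece attacks for W:
  WB@(0,1): attacks (1,2) (2,3) (3,4) (4,5) (1,0)
  WN@(4,3): attacks (5,5) (3,5) (2,4) (5,1) (3,1) (2,2)
Union (11 distinct): (1,0) (1,2) (2,2) (2,3) (2,4) (3,1) (3,4) (3,5) (4,5) (5,1) (5,5)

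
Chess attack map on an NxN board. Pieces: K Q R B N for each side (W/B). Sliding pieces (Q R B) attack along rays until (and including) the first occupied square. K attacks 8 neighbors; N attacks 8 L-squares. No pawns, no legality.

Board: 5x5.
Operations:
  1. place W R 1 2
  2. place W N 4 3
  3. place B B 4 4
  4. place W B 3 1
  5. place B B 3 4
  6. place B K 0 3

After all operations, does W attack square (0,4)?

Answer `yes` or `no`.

Op 1: place WR@(1,2)
Op 2: place WN@(4,3)
Op 3: place BB@(4,4)
Op 4: place WB@(3,1)
Op 5: place BB@(3,4)
Op 6: place BK@(0,3)
Per-piece attacks for W:
  WR@(1,2): attacks (1,3) (1,4) (1,1) (1,0) (2,2) (3,2) (4,2) (0,2)
  WB@(3,1): attacks (4,2) (4,0) (2,2) (1,3) (0,4) (2,0)
  WN@(4,3): attacks (2,4) (3,1) (2,2)
W attacks (0,4): yes

Answer: yes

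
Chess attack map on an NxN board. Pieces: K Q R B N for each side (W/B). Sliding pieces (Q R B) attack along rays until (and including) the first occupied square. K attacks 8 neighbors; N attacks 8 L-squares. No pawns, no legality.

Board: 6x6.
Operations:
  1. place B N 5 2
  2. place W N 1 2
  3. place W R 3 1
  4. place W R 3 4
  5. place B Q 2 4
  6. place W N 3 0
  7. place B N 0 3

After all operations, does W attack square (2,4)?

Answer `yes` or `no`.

Answer: yes

Derivation:
Op 1: place BN@(5,2)
Op 2: place WN@(1,2)
Op 3: place WR@(3,1)
Op 4: place WR@(3,4)
Op 5: place BQ@(2,4)
Op 6: place WN@(3,0)
Op 7: place BN@(0,3)
Per-piece attacks for W:
  WN@(1,2): attacks (2,4) (3,3) (0,4) (2,0) (3,1) (0,0)
  WN@(3,0): attacks (4,2) (5,1) (2,2) (1,1)
  WR@(3,1): attacks (3,2) (3,3) (3,4) (3,0) (4,1) (5,1) (2,1) (1,1) (0,1) [ray(0,1) blocked at (3,4); ray(0,-1) blocked at (3,0)]
  WR@(3,4): attacks (3,5) (3,3) (3,2) (3,1) (4,4) (5,4) (2,4) [ray(0,-1) blocked at (3,1); ray(-1,0) blocked at (2,4)]
W attacks (2,4): yes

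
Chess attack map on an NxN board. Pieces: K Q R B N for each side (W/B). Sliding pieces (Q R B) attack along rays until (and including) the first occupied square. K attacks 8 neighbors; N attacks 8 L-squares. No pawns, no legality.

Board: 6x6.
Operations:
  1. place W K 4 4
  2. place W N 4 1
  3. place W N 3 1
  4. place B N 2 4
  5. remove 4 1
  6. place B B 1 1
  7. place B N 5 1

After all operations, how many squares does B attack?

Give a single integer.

Op 1: place WK@(4,4)
Op 2: place WN@(4,1)
Op 3: place WN@(3,1)
Op 4: place BN@(2,4)
Op 5: remove (4,1)
Op 6: place BB@(1,1)
Op 7: place BN@(5,1)
Per-piece attacks for B:
  BB@(1,1): attacks (2,2) (3,3) (4,4) (2,0) (0,2) (0,0) [ray(1,1) blocked at (4,4)]
  BN@(2,4): attacks (4,5) (0,5) (3,2) (4,3) (1,2) (0,3)
  BN@(5,1): attacks (4,3) (3,2) (3,0)
Union (13 distinct): (0,0) (0,2) (0,3) (0,5) (1,2) (2,0) (2,2) (3,0) (3,2) (3,3) (4,3) (4,4) (4,5)

Answer: 13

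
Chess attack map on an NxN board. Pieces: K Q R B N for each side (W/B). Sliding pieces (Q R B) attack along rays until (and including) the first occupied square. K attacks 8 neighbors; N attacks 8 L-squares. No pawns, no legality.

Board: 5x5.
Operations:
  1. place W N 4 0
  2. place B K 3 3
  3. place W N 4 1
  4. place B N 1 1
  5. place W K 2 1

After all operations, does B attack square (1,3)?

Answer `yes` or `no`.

Op 1: place WN@(4,0)
Op 2: place BK@(3,3)
Op 3: place WN@(4,1)
Op 4: place BN@(1,1)
Op 5: place WK@(2,1)
Per-piece attacks for B:
  BN@(1,1): attacks (2,3) (3,2) (0,3) (3,0)
  BK@(3,3): attacks (3,4) (3,2) (4,3) (2,3) (4,4) (4,2) (2,4) (2,2)
B attacks (1,3): no

Answer: no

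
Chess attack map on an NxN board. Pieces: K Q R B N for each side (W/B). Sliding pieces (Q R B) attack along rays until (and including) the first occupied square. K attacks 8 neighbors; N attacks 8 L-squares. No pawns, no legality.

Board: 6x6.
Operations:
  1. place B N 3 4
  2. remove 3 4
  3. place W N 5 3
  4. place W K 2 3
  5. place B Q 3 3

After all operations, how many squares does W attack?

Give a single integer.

Answer: 10

Derivation:
Op 1: place BN@(3,4)
Op 2: remove (3,4)
Op 3: place WN@(5,3)
Op 4: place WK@(2,3)
Op 5: place BQ@(3,3)
Per-piece attacks for W:
  WK@(2,3): attacks (2,4) (2,2) (3,3) (1,3) (3,4) (3,2) (1,4) (1,2)
  WN@(5,3): attacks (4,5) (3,4) (4,1) (3,2)
Union (10 distinct): (1,2) (1,3) (1,4) (2,2) (2,4) (3,2) (3,3) (3,4) (4,1) (4,5)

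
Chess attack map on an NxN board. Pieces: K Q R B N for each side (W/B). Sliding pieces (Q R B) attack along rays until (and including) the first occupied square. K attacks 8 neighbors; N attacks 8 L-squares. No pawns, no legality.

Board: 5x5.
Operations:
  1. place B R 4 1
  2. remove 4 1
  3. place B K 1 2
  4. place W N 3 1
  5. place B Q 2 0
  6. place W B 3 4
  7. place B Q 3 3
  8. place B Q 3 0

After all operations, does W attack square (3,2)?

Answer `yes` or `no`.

Answer: no

Derivation:
Op 1: place BR@(4,1)
Op 2: remove (4,1)
Op 3: place BK@(1,2)
Op 4: place WN@(3,1)
Op 5: place BQ@(2,0)
Op 6: place WB@(3,4)
Op 7: place BQ@(3,3)
Op 8: place BQ@(3,0)
Per-piece attacks for W:
  WN@(3,1): attacks (4,3) (2,3) (1,2) (1,0)
  WB@(3,4): attacks (4,3) (2,3) (1,2) [ray(-1,-1) blocked at (1,2)]
W attacks (3,2): no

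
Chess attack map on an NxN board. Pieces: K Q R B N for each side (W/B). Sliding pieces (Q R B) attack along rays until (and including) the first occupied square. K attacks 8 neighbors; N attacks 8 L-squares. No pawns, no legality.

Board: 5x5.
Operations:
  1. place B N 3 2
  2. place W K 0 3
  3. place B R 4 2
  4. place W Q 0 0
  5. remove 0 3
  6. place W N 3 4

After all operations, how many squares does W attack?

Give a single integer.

Op 1: place BN@(3,2)
Op 2: place WK@(0,3)
Op 3: place BR@(4,2)
Op 4: place WQ@(0,0)
Op 5: remove (0,3)
Op 6: place WN@(3,4)
Per-piece attacks for W:
  WQ@(0,0): attacks (0,1) (0,2) (0,3) (0,4) (1,0) (2,0) (3,0) (4,0) (1,1) (2,2) (3,3) (4,4)
  WN@(3,4): attacks (4,2) (2,2) (1,3)
Union (14 distinct): (0,1) (0,2) (0,3) (0,4) (1,0) (1,1) (1,3) (2,0) (2,2) (3,0) (3,3) (4,0) (4,2) (4,4)

Answer: 14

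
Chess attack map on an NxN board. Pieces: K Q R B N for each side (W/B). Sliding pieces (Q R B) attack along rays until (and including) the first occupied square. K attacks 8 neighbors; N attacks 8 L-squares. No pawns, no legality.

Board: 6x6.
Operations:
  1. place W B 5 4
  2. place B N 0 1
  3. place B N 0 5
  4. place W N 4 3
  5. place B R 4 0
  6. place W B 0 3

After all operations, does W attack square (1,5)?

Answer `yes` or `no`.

Answer: no

Derivation:
Op 1: place WB@(5,4)
Op 2: place BN@(0,1)
Op 3: place BN@(0,5)
Op 4: place WN@(4,3)
Op 5: place BR@(4,0)
Op 6: place WB@(0,3)
Per-piece attacks for W:
  WB@(0,3): attacks (1,4) (2,5) (1,2) (2,1) (3,0)
  WN@(4,3): attacks (5,5) (3,5) (2,4) (5,1) (3,1) (2,2)
  WB@(5,4): attacks (4,5) (4,3) [ray(-1,-1) blocked at (4,3)]
W attacks (1,5): no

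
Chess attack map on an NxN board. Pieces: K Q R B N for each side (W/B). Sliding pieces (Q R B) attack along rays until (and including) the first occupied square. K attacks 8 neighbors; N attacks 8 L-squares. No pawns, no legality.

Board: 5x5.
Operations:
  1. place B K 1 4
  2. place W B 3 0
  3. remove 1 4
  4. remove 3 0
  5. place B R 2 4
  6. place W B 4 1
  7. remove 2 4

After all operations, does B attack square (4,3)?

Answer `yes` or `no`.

Answer: no

Derivation:
Op 1: place BK@(1,4)
Op 2: place WB@(3,0)
Op 3: remove (1,4)
Op 4: remove (3,0)
Op 5: place BR@(2,4)
Op 6: place WB@(4,1)
Op 7: remove (2,4)
Per-piece attacks for B:
B attacks (4,3): no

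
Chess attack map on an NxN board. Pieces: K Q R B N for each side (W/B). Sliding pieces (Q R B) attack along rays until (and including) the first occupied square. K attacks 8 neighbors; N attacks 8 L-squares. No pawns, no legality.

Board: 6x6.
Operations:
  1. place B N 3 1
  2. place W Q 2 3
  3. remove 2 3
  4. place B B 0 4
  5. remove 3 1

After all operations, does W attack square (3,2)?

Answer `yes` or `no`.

Answer: no

Derivation:
Op 1: place BN@(3,1)
Op 2: place WQ@(2,3)
Op 3: remove (2,3)
Op 4: place BB@(0,4)
Op 5: remove (3,1)
Per-piece attacks for W:
W attacks (3,2): no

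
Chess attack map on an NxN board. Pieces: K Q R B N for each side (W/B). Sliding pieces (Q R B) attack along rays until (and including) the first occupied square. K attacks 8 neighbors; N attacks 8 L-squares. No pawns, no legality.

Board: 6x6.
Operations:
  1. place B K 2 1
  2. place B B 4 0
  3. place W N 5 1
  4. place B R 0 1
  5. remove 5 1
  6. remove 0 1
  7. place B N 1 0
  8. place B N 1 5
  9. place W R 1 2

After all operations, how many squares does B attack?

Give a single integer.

Op 1: place BK@(2,1)
Op 2: place BB@(4,0)
Op 3: place WN@(5,1)
Op 4: place BR@(0,1)
Op 5: remove (5,1)
Op 6: remove (0,1)
Op 7: place BN@(1,0)
Op 8: place BN@(1,5)
Op 9: place WR@(1,2)
Per-piece attacks for B:
  BN@(1,0): attacks (2,2) (3,1) (0,2)
  BN@(1,5): attacks (2,3) (3,4) (0,3)
  BK@(2,1): attacks (2,2) (2,0) (3,1) (1,1) (3,2) (3,0) (1,2) (1,0)
  BB@(4,0): attacks (5,1) (3,1) (2,2) (1,3) (0,4)
Union (15 distinct): (0,2) (0,3) (0,4) (1,0) (1,1) (1,2) (1,3) (2,0) (2,2) (2,3) (3,0) (3,1) (3,2) (3,4) (5,1)

Answer: 15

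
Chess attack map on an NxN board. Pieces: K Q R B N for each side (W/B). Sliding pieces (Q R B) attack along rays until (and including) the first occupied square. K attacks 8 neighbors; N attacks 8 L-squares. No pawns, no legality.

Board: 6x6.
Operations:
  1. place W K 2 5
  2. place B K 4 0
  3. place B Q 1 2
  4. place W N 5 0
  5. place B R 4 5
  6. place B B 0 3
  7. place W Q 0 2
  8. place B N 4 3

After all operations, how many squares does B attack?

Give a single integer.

Op 1: place WK@(2,5)
Op 2: place BK@(4,0)
Op 3: place BQ@(1,2)
Op 4: place WN@(5,0)
Op 5: place BR@(4,5)
Op 6: place BB@(0,3)
Op 7: place WQ@(0,2)
Op 8: place BN@(4,3)
Per-piece attacks for B:
  BB@(0,3): attacks (1,4) (2,5) (1,2) [ray(1,1) blocked at (2,5); ray(1,-1) blocked at (1,2)]
  BQ@(1,2): attacks (1,3) (1,4) (1,5) (1,1) (1,0) (2,2) (3,2) (4,2) (5,2) (0,2) (2,3) (3,4) (4,5) (2,1) (3,0) (0,3) (0,1) [ray(-1,0) blocked at (0,2); ray(1,1) blocked at (4,5); ray(-1,1) blocked at (0,3)]
  BK@(4,0): attacks (4,1) (5,0) (3,0) (5,1) (3,1)
  BN@(4,3): attacks (5,5) (3,5) (2,4) (5,1) (3,1) (2,2)
  BR@(4,5): attacks (4,4) (4,3) (5,5) (3,5) (2,5) [ray(0,-1) blocked at (4,3); ray(-1,0) blocked at (2,5)]
Union (28 distinct): (0,1) (0,2) (0,3) (1,0) (1,1) (1,2) (1,3) (1,4) (1,5) (2,1) (2,2) (2,3) (2,4) (2,5) (3,0) (3,1) (3,2) (3,4) (3,5) (4,1) (4,2) (4,3) (4,4) (4,5) (5,0) (5,1) (5,2) (5,5)

Answer: 28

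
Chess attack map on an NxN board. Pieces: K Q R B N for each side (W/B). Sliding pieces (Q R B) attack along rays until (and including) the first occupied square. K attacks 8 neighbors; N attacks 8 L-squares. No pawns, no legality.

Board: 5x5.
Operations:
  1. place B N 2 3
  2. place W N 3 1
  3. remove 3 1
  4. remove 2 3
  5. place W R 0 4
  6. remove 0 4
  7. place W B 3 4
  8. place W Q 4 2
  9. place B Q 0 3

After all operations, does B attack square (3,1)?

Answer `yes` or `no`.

Answer: no

Derivation:
Op 1: place BN@(2,3)
Op 2: place WN@(3,1)
Op 3: remove (3,1)
Op 4: remove (2,3)
Op 5: place WR@(0,4)
Op 6: remove (0,4)
Op 7: place WB@(3,4)
Op 8: place WQ@(4,2)
Op 9: place BQ@(0,3)
Per-piece attacks for B:
  BQ@(0,3): attacks (0,4) (0,2) (0,1) (0,0) (1,3) (2,3) (3,3) (4,3) (1,4) (1,2) (2,1) (3,0)
B attacks (3,1): no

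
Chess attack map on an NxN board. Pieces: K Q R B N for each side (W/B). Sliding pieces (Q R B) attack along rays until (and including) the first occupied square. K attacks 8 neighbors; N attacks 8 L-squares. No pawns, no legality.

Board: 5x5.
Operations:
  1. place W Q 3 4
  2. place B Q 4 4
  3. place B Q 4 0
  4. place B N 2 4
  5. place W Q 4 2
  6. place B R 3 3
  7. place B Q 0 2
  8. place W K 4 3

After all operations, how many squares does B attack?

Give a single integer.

Answer: 20

Derivation:
Op 1: place WQ@(3,4)
Op 2: place BQ@(4,4)
Op 3: place BQ@(4,0)
Op 4: place BN@(2,4)
Op 5: place WQ@(4,2)
Op 6: place BR@(3,3)
Op 7: place BQ@(0,2)
Op 8: place WK@(4,3)
Per-piece attacks for B:
  BQ@(0,2): attacks (0,3) (0,4) (0,1) (0,0) (1,2) (2,2) (3,2) (4,2) (1,3) (2,4) (1,1) (2,0) [ray(1,0) blocked at (4,2); ray(1,1) blocked at (2,4)]
  BN@(2,4): attacks (3,2) (4,3) (1,2) (0,3)
  BR@(3,3): attacks (3,4) (3,2) (3,1) (3,0) (4,3) (2,3) (1,3) (0,3) [ray(0,1) blocked at (3,4); ray(1,0) blocked at (4,3)]
  BQ@(4,0): attacks (4,1) (4,2) (3,0) (2,0) (1,0) (0,0) (3,1) (2,2) (1,3) (0,4) [ray(0,1) blocked at (4,2)]
  BQ@(4,4): attacks (4,3) (3,4) (3,3) [ray(0,-1) blocked at (4,3); ray(-1,0) blocked at (3,4); ray(-1,-1) blocked at (3,3)]
Union (20 distinct): (0,0) (0,1) (0,3) (0,4) (1,0) (1,1) (1,2) (1,3) (2,0) (2,2) (2,3) (2,4) (3,0) (3,1) (3,2) (3,3) (3,4) (4,1) (4,2) (4,3)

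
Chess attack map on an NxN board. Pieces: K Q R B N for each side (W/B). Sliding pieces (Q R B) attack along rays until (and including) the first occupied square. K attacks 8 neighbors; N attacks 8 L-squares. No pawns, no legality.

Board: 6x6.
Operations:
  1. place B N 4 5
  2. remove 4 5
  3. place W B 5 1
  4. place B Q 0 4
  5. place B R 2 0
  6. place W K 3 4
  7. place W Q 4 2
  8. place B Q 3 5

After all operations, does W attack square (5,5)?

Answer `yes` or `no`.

Op 1: place BN@(4,5)
Op 2: remove (4,5)
Op 3: place WB@(5,1)
Op 4: place BQ@(0,4)
Op 5: place BR@(2,0)
Op 6: place WK@(3,4)
Op 7: place WQ@(4,2)
Op 8: place BQ@(3,5)
Per-piece attacks for W:
  WK@(3,4): attacks (3,5) (3,3) (4,4) (2,4) (4,5) (4,3) (2,5) (2,3)
  WQ@(4,2): attacks (4,3) (4,4) (4,5) (4,1) (4,0) (5,2) (3,2) (2,2) (1,2) (0,2) (5,3) (5,1) (3,3) (2,4) (1,5) (3,1) (2,0) [ray(1,-1) blocked at (5,1); ray(-1,-1) blocked at (2,0)]
  WB@(5,1): attacks (4,2) (4,0) [ray(-1,1) blocked at (4,2)]
W attacks (5,5): no

Answer: no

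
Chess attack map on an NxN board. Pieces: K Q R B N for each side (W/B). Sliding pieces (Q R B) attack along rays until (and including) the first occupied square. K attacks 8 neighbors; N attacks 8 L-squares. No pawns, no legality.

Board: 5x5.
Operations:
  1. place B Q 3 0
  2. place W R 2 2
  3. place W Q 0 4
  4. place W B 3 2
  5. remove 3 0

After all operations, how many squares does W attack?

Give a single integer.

Op 1: place BQ@(3,0)
Op 2: place WR@(2,2)
Op 3: place WQ@(0,4)
Op 4: place WB@(3,2)
Op 5: remove (3,0)
Per-piece attacks for W:
  WQ@(0,4): attacks (0,3) (0,2) (0,1) (0,0) (1,4) (2,4) (3,4) (4,4) (1,3) (2,2) [ray(1,-1) blocked at (2,2)]
  WR@(2,2): attacks (2,3) (2,4) (2,1) (2,0) (3,2) (1,2) (0,2) [ray(1,0) blocked at (3,2)]
  WB@(3,2): attacks (4,3) (4,1) (2,3) (1,4) (2,1) (1,0)
Union (18 distinct): (0,0) (0,1) (0,2) (0,3) (1,0) (1,2) (1,3) (1,4) (2,0) (2,1) (2,2) (2,3) (2,4) (3,2) (3,4) (4,1) (4,3) (4,4)

Answer: 18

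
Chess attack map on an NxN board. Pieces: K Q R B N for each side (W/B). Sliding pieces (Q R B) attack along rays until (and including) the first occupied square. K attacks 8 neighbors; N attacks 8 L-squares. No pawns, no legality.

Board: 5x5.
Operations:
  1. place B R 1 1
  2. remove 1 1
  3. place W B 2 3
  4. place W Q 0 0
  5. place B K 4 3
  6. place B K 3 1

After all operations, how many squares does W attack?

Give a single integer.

Op 1: place BR@(1,1)
Op 2: remove (1,1)
Op 3: place WB@(2,3)
Op 4: place WQ@(0,0)
Op 5: place BK@(4,3)
Op 6: place BK@(3,1)
Per-piece attacks for W:
  WQ@(0,0): attacks (0,1) (0,2) (0,3) (0,4) (1,0) (2,0) (3,0) (4,0) (1,1) (2,2) (3,3) (4,4)
  WB@(2,3): attacks (3,4) (3,2) (4,1) (1,4) (1,2) (0,1)
Union (17 distinct): (0,1) (0,2) (0,3) (0,4) (1,0) (1,1) (1,2) (1,4) (2,0) (2,2) (3,0) (3,2) (3,3) (3,4) (4,0) (4,1) (4,4)

Answer: 17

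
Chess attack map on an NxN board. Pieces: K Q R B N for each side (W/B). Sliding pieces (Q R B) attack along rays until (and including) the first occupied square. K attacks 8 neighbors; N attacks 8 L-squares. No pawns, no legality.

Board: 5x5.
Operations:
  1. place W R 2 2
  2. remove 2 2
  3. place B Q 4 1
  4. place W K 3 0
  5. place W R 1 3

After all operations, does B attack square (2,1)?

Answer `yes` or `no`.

Answer: yes

Derivation:
Op 1: place WR@(2,2)
Op 2: remove (2,2)
Op 3: place BQ@(4,1)
Op 4: place WK@(3,0)
Op 5: place WR@(1,3)
Per-piece attacks for B:
  BQ@(4,1): attacks (4,2) (4,3) (4,4) (4,0) (3,1) (2,1) (1,1) (0,1) (3,2) (2,3) (1,4) (3,0) [ray(-1,-1) blocked at (3,0)]
B attacks (2,1): yes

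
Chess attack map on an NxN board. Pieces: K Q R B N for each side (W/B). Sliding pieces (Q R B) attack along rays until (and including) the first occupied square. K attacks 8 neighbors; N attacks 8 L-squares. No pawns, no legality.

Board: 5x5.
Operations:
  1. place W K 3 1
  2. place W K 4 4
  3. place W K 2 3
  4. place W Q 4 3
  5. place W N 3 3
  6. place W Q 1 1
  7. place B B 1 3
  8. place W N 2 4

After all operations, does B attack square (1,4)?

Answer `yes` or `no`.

Answer: no

Derivation:
Op 1: place WK@(3,1)
Op 2: place WK@(4,4)
Op 3: place WK@(2,3)
Op 4: place WQ@(4,3)
Op 5: place WN@(3,3)
Op 6: place WQ@(1,1)
Op 7: place BB@(1,3)
Op 8: place WN@(2,4)
Per-piece attacks for B:
  BB@(1,3): attacks (2,4) (2,2) (3,1) (0,4) (0,2) [ray(1,1) blocked at (2,4); ray(1,-1) blocked at (3,1)]
B attacks (1,4): no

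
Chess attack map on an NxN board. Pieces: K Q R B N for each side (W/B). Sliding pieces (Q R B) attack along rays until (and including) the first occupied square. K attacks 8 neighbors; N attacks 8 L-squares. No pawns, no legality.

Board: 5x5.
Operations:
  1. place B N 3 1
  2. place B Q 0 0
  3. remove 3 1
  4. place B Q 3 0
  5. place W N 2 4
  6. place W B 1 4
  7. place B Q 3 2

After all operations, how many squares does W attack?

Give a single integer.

Answer: 5

Derivation:
Op 1: place BN@(3,1)
Op 2: place BQ@(0,0)
Op 3: remove (3,1)
Op 4: place BQ@(3,0)
Op 5: place WN@(2,4)
Op 6: place WB@(1,4)
Op 7: place BQ@(3,2)
Per-piece attacks for W:
  WB@(1,4): attacks (2,3) (3,2) (0,3) [ray(1,-1) blocked at (3,2)]
  WN@(2,4): attacks (3,2) (4,3) (1,2) (0,3)
Union (5 distinct): (0,3) (1,2) (2,3) (3,2) (4,3)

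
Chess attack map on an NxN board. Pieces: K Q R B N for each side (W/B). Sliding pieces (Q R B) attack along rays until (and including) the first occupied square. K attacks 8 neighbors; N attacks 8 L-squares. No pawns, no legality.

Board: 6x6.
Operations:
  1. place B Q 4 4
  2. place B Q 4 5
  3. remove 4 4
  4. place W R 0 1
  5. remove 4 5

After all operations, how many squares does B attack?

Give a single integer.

Answer: 0

Derivation:
Op 1: place BQ@(4,4)
Op 2: place BQ@(4,5)
Op 3: remove (4,4)
Op 4: place WR@(0,1)
Op 5: remove (4,5)
Per-piece attacks for B:
Union (0 distinct): (none)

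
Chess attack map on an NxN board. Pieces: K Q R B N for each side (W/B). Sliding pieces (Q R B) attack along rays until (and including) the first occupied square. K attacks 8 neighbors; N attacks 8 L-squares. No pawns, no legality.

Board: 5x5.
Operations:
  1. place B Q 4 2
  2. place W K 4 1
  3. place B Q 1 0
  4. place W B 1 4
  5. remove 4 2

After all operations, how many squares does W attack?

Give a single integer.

Op 1: place BQ@(4,2)
Op 2: place WK@(4,1)
Op 3: place BQ@(1,0)
Op 4: place WB@(1,4)
Op 5: remove (4,2)
Per-piece attacks for W:
  WB@(1,4): attacks (2,3) (3,2) (4,1) (0,3) [ray(1,-1) blocked at (4,1)]
  WK@(4,1): attacks (4,2) (4,0) (3,1) (3,2) (3,0)
Union (8 distinct): (0,3) (2,3) (3,0) (3,1) (3,2) (4,0) (4,1) (4,2)

Answer: 8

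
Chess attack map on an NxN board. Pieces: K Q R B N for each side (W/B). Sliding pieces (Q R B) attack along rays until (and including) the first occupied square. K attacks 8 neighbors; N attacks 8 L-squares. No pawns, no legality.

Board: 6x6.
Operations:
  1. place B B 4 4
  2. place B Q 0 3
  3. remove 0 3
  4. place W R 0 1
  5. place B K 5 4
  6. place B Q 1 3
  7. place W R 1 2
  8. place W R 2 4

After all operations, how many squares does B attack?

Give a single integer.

Op 1: place BB@(4,4)
Op 2: place BQ@(0,3)
Op 3: remove (0,3)
Op 4: place WR@(0,1)
Op 5: place BK@(5,4)
Op 6: place BQ@(1,3)
Op 7: place WR@(1,2)
Op 8: place WR@(2,4)
Per-piece attacks for B:
  BQ@(1,3): attacks (1,4) (1,5) (1,2) (2,3) (3,3) (4,3) (5,3) (0,3) (2,4) (2,2) (3,1) (4,0) (0,4) (0,2) [ray(0,-1) blocked at (1,2); ray(1,1) blocked at (2,4)]
  BB@(4,4): attacks (5,5) (5,3) (3,5) (3,3) (2,2) (1,1) (0,0)
  BK@(5,4): attacks (5,5) (5,3) (4,4) (4,5) (4,3)
Union (20 distinct): (0,0) (0,2) (0,3) (0,4) (1,1) (1,2) (1,4) (1,5) (2,2) (2,3) (2,4) (3,1) (3,3) (3,5) (4,0) (4,3) (4,4) (4,5) (5,3) (5,5)

Answer: 20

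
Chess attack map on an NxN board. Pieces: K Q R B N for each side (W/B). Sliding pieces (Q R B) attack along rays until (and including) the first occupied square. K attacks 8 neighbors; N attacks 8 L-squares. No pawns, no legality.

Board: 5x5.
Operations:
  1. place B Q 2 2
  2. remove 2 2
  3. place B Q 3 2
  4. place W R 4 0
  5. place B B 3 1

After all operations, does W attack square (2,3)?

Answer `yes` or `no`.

Answer: no

Derivation:
Op 1: place BQ@(2,2)
Op 2: remove (2,2)
Op 3: place BQ@(3,2)
Op 4: place WR@(4,0)
Op 5: place BB@(3,1)
Per-piece attacks for W:
  WR@(4,0): attacks (4,1) (4,2) (4,3) (4,4) (3,0) (2,0) (1,0) (0,0)
W attacks (2,3): no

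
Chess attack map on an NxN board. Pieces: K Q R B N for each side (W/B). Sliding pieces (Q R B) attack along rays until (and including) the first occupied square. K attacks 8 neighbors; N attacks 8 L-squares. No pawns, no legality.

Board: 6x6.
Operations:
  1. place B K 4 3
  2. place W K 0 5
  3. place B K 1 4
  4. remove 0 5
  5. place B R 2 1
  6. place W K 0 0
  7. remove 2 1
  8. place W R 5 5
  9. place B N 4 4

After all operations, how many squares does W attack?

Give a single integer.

Answer: 13

Derivation:
Op 1: place BK@(4,3)
Op 2: place WK@(0,5)
Op 3: place BK@(1,4)
Op 4: remove (0,5)
Op 5: place BR@(2,1)
Op 6: place WK@(0,0)
Op 7: remove (2,1)
Op 8: place WR@(5,5)
Op 9: place BN@(4,4)
Per-piece attacks for W:
  WK@(0,0): attacks (0,1) (1,0) (1,1)
  WR@(5,5): attacks (5,4) (5,3) (5,2) (5,1) (5,0) (4,5) (3,5) (2,5) (1,5) (0,5)
Union (13 distinct): (0,1) (0,5) (1,0) (1,1) (1,5) (2,5) (3,5) (4,5) (5,0) (5,1) (5,2) (5,3) (5,4)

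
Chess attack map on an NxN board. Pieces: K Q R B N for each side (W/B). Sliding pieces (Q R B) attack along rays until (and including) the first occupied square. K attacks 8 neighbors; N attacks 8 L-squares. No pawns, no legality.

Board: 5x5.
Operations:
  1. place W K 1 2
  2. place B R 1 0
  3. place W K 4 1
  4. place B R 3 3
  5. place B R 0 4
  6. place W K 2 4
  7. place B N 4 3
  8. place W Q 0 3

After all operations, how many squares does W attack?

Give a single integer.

Op 1: place WK@(1,2)
Op 2: place BR@(1,0)
Op 3: place WK@(4,1)
Op 4: place BR@(3,3)
Op 5: place BR@(0,4)
Op 6: place WK@(2,4)
Op 7: place BN@(4,3)
Op 8: place WQ@(0,3)
Per-piece attacks for W:
  WQ@(0,3): attacks (0,4) (0,2) (0,1) (0,0) (1,3) (2,3) (3,3) (1,4) (1,2) [ray(0,1) blocked at (0,4); ray(1,0) blocked at (3,3); ray(1,-1) blocked at (1,2)]
  WK@(1,2): attacks (1,3) (1,1) (2,2) (0,2) (2,3) (2,1) (0,3) (0,1)
  WK@(2,4): attacks (2,3) (3,4) (1,4) (3,3) (1,3)
  WK@(4,1): attacks (4,2) (4,0) (3,1) (3,2) (3,0)
Union (19 distinct): (0,0) (0,1) (0,2) (0,3) (0,4) (1,1) (1,2) (1,3) (1,4) (2,1) (2,2) (2,3) (3,0) (3,1) (3,2) (3,3) (3,4) (4,0) (4,2)

Answer: 19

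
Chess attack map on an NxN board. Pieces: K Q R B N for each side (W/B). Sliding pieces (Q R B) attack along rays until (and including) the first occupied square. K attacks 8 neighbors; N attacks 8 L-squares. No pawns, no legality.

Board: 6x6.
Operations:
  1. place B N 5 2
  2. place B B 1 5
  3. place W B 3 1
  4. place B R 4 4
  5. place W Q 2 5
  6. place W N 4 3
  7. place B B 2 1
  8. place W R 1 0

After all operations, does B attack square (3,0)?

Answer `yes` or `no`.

Answer: yes

Derivation:
Op 1: place BN@(5,2)
Op 2: place BB@(1,5)
Op 3: place WB@(3,1)
Op 4: place BR@(4,4)
Op 5: place WQ@(2,5)
Op 6: place WN@(4,3)
Op 7: place BB@(2,1)
Op 8: place WR@(1,0)
Per-piece attacks for B:
  BB@(1,5): attacks (2,4) (3,3) (4,2) (5,1) (0,4)
  BB@(2,1): attacks (3,2) (4,3) (3,0) (1,2) (0,3) (1,0) [ray(1,1) blocked at (4,3); ray(-1,-1) blocked at (1,0)]
  BR@(4,4): attacks (4,5) (4,3) (5,4) (3,4) (2,4) (1,4) (0,4) [ray(0,-1) blocked at (4,3)]
  BN@(5,2): attacks (4,4) (3,3) (4,0) (3,1)
B attacks (3,0): yes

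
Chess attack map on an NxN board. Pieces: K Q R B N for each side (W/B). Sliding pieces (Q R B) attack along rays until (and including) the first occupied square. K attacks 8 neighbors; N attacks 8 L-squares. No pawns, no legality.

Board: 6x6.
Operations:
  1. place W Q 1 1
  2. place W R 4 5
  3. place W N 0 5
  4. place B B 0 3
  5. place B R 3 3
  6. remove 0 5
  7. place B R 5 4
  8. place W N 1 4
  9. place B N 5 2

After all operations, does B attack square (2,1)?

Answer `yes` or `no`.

Op 1: place WQ@(1,1)
Op 2: place WR@(4,5)
Op 3: place WN@(0,5)
Op 4: place BB@(0,3)
Op 5: place BR@(3,3)
Op 6: remove (0,5)
Op 7: place BR@(5,4)
Op 8: place WN@(1,4)
Op 9: place BN@(5,2)
Per-piece attacks for B:
  BB@(0,3): attacks (1,4) (1,2) (2,1) (3,0) [ray(1,1) blocked at (1,4)]
  BR@(3,3): attacks (3,4) (3,5) (3,2) (3,1) (3,0) (4,3) (5,3) (2,3) (1,3) (0,3) [ray(-1,0) blocked at (0,3)]
  BN@(5,2): attacks (4,4) (3,3) (4,0) (3,1)
  BR@(5,4): attacks (5,5) (5,3) (5,2) (4,4) (3,4) (2,4) (1,4) [ray(0,-1) blocked at (5,2); ray(-1,0) blocked at (1,4)]
B attacks (2,1): yes

Answer: yes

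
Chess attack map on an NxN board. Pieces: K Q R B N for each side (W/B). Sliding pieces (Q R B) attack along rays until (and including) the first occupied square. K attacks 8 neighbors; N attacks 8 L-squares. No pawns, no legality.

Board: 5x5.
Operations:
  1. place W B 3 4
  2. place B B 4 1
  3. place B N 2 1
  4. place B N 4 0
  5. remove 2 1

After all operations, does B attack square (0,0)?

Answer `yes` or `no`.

Answer: no

Derivation:
Op 1: place WB@(3,4)
Op 2: place BB@(4,1)
Op 3: place BN@(2,1)
Op 4: place BN@(4,0)
Op 5: remove (2,1)
Per-piece attacks for B:
  BN@(4,0): attacks (3,2) (2,1)
  BB@(4,1): attacks (3,2) (2,3) (1,4) (3,0)
B attacks (0,0): no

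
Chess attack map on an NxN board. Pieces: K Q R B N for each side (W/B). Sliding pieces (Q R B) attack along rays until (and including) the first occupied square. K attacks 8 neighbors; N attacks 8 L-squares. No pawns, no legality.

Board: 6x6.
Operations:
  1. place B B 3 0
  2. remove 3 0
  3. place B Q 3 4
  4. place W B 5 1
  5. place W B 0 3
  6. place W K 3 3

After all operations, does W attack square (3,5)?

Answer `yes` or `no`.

Answer: no

Derivation:
Op 1: place BB@(3,0)
Op 2: remove (3,0)
Op 3: place BQ@(3,4)
Op 4: place WB@(5,1)
Op 5: place WB@(0,3)
Op 6: place WK@(3,3)
Per-piece attacks for W:
  WB@(0,3): attacks (1,4) (2,5) (1,2) (2,1) (3,0)
  WK@(3,3): attacks (3,4) (3,2) (4,3) (2,3) (4,4) (4,2) (2,4) (2,2)
  WB@(5,1): attacks (4,2) (3,3) (4,0) [ray(-1,1) blocked at (3,3)]
W attacks (3,5): no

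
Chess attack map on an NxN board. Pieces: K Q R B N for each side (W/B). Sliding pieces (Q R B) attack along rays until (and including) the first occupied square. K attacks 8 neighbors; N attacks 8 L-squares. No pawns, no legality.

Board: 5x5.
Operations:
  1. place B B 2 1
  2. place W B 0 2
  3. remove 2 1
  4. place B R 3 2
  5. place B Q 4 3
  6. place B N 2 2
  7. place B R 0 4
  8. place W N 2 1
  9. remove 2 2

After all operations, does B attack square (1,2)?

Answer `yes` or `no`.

Answer: yes

Derivation:
Op 1: place BB@(2,1)
Op 2: place WB@(0,2)
Op 3: remove (2,1)
Op 4: place BR@(3,2)
Op 5: place BQ@(4,3)
Op 6: place BN@(2,2)
Op 7: place BR@(0,4)
Op 8: place WN@(2,1)
Op 9: remove (2,2)
Per-piece attacks for B:
  BR@(0,4): attacks (0,3) (0,2) (1,4) (2,4) (3,4) (4,4) [ray(0,-1) blocked at (0,2)]
  BR@(3,2): attacks (3,3) (3,4) (3,1) (3,0) (4,2) (2,2) (1,2) (0,2) [ray(-1,0) blocked at (0,2)]
  BQ@(4,3): attacks (4,4) (4,2) (4,1) (4,0) (3,3) (2,3) (1,3) (0,3) (3,4) (3,2) [ray(-1,-1) blocked at (3,2)]
B attacks (1,2): yes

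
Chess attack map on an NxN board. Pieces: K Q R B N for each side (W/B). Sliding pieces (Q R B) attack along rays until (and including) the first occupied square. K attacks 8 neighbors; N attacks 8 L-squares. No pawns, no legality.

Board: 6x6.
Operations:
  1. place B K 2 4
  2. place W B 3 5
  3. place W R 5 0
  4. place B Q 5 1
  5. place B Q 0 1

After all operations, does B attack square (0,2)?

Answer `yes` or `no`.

Answer: yes

Derivation:
Op 1: place BK@(2,4)
Op 2: place WB@(3,5)
Op 3: place WR@(5,0)
Op 4: place BQ@(5,1)
Op 5: place BQ@(0,1)
Per-piece attacks for B:
  BQ@(0,1): attacks (0,2) (0,3) (0,4) (0,5) (0,0) (1,1) (2,1) (3,1) (4,1) (5,1) (1,2) (2,3) (3,4) (4,5) (1,0) [ray(1,0) blocked at (5,1)]
  BK@(2,4): attacks (2,5) (2,3) (3,4) (1,4) (3,5) (3,3) (1,5) (1,3)
  BQ@(5,1): attacks (5,2) (5,3) (5,4) (5,5) (5,0) (4,1) (3,1) (2,1) (1,1) (0,1) (4,2) (3,3) (2,4) (4,0) [ray(0,-1) blocked at (5,0); ray(-1,0) blocked at (0,1); ray(-1,1) blocked at (2,4)]
B attacks (0,2): yes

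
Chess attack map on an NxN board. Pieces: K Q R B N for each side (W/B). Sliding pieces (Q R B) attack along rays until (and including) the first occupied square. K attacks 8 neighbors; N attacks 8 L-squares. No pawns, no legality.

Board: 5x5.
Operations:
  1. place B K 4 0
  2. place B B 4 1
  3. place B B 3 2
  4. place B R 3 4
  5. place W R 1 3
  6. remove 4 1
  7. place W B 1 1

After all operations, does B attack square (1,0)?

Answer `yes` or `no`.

Answer: yes

Derivation:
Op 1: place BK@(4,0)
Op 2: place BB@(4,1)
Op 3: place BB@(3,2)
Op 4: place BR@(3,4)
Op 5: place WR@(1,3)
Op 6: remove (4,1)
Op 7: place WB@(1,1)
Per-piece attacks for B:
  BB@(3,2): attacks (4,3) (4,1) (2,3) (1,4) (2,1) (1,0)
  BR@(3,4): attacks (3,3) (3,2) (4,4) (2,4) (1,4) (0,4) [ray(0,-1) blocked at (3,2)]
  BK@(4,0): attacks (4,1) (3,0) (3,1)
B attacks (1,0): yes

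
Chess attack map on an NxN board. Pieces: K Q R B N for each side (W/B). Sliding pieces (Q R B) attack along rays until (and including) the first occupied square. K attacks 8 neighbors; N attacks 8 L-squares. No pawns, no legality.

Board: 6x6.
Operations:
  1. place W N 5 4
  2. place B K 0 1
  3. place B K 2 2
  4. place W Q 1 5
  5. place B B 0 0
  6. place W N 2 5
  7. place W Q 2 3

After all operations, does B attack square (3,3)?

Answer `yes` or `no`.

Answer: yes

Derivation:
Op 1: place WN@(5,4)
Op 2: place BK@(0,1)
Op 3: place BK@(2,2)
Op 4: place WQ@(1,5)
Op 5: place BB@(0,0)
Op 6: place WN@(2,5)
Op 7: place WQ@(2,3)
Per-piece attacks for B:
  BB@(0,0): attacks (1,1) (2,2) [ray(1,1) blocked at (2,2)]
  BK@(0,1): attacks (0,2) (0,0) (1,1) (1,2) (1,0)
  BK@(2,2): attacks (2,3) (2,1) (3,2) (1,2) (3,3) (3,1) (1,3) (1,1)
B attacks (3,3): yes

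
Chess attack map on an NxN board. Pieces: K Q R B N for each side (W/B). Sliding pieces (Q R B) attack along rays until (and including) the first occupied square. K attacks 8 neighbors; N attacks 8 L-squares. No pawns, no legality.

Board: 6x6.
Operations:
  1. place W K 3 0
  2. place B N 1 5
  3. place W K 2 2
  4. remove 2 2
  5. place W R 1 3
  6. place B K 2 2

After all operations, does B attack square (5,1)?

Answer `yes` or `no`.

Op 1: place WK@(3,0)
Op 2: place BN@(1,5)
Op 3: place WK@(2,2)
Op 4: remove (2,2)
Op 5: place WR@(1,3)
Op 6: place BK@(2,2)
Per-piece attacks for B:
  BN@(1,5): attacks (2,3) (3,4) (0,3)
  BK@(2,2): attacks (2,3) (2,1) (3,2) (1,2) (3,3) (3,1) (1,3) (1,1)
B attacks (5,1): no

Answer: no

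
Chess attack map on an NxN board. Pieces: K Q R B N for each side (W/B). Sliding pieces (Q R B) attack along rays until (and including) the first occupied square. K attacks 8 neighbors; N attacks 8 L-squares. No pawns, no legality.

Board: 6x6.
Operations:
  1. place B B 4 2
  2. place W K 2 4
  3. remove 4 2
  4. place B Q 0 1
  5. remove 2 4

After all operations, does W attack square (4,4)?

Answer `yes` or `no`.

Answer: no

Derivation:
Op 1: place BB@(4,2)
Op 2: place WK@(2,4)
Op 3: remove (4,2)
Op 4: place BQ@(0,1)
Op 5: remove (2,4)
Per-piece attacks for W:
W attacks (4,4): no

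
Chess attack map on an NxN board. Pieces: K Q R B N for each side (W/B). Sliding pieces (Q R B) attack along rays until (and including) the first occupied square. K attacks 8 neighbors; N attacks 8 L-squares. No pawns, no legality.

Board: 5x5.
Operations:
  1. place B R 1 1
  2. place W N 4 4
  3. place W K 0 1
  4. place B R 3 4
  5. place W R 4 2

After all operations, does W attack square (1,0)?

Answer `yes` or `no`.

Op 1: place BR@(1,1)
Op 2: place WN@(4,4)
Op 3: place WK@(0,1)
Op 4: place BR@(3,4)
Op 5: place WR@(4,2)
Per-piece attacks for W:
  WK@(0,1): attacks (0,2) (0,0) (1,1) (1,2) (1,0)
  WR@(4,2): attacks (4,3) (4,4) (4,1) (4,0) (3,2) (2,2) (1,2) (0,2) [ray(0,1) blocked at (4,4)]
  WN@(4,4): attacks (3,2) (2,3)
W attacks (1,0): yes

Answer: yes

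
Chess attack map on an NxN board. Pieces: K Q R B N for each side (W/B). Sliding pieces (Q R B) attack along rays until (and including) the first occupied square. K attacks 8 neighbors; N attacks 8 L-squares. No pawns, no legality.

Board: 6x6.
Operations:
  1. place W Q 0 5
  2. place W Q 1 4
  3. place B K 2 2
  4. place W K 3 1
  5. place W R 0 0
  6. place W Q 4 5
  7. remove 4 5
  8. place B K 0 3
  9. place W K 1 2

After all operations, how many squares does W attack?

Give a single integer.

Answer: 29

Derivation:
Op 1: place WQ@(0,5)
Op 2: place WQ@(1,4)
Op 3: place BK@(2,2)
Op 4: place WK@(3,1)
Op 5: place WR@(0,0)
Op 6: place WQ@(4,5)
Op 7: remove (4,5)
Op 8: place BK@(0,3)
Op 9: place WK@(1,2)
Per-piece attacks for W:
  WR@(0,0): attacks (0,1) (0,2) (0,3) (1,0) (2,0) (3,0) (4,0) (5,0) [ray(0,1) blocked at (0,3)]
  WQ@(0,5): attacks (0,4) (0,3) (1,5) (2,5) (3,5) (4,5) (5,5) (1,4) [ray(0,-1) blocked at (0,3); ray(1,-1) blocked at (1,4)]
  WK@(1,2): attacks (1,3) (1,1) (2,2) (0,2) (2,3) (2,1) (0,3) (0,1)
  WQ@(1,4): attacks (1,5) (1,3) (1,2) (2,4) (3,4) (4,4) (5,4) (0,4) (2,5) (2,3) (3,2) (4,1) (5,0) (0,5) (0,3) [ray(0,-1) blocked at (1,2); ray(-1,1) blocked at (0,5); ray(-1,-1) blocked at (0,3)]
  WK@(3,1): attacks (3,2) (3,0) (4,1) (2,1) (4,2) (4,0) (2,2) (2,0)
Union (29 distinct): (0,1) (0,2) (0,3) (0,4) (0,5) (1,0) (1,1) (1,2) (1,3) (1,4) (1,5) (2,0) (2,1) (2,2) (2,3) (2,4) (2,5) (3,0) (3,2) (3,4) (3,5) (4,0) (4,1) (4,2) (4,4) (4,5) (5,0) (5,4) (5,5)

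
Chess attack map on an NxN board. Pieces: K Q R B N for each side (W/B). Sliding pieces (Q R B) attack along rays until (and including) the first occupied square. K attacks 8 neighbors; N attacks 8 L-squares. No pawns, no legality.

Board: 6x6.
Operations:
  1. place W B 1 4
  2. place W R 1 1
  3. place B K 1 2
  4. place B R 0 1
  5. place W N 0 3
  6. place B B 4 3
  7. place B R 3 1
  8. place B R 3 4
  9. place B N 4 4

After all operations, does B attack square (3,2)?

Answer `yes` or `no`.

Op 1: place WB@(1,4)
Op 2: place WR@(1,1)
Op 3: place BK@(1,2)
Op 4: place BR@(0,1)
Op 5: place WN@(0,3)
Op 6: place BB@(4,3)
Op 7: place BR@(3,1)
Op 8: place BR@(3,4)
Op 9: place BN@(4,4)
Per-piece attacks for B:
  BR@(0,1): attacks (0,2) (0,3) (0,0) (1,1) [ray(0,1) blocked at (0,3); ray(1,0) blocked at (1,1)]
  BK@(1,2): attacks (1,3) (1,1) (2,2) (0,2) (2,3) (2,1) (0,3) (0,1)
  BR@(3,1): attacks (3,2) (3,3) (3,4) (3,0) (4,1) (5,1) (2,1) (1,1) [ray(0,1) blocked at (3,4); ray(-1,0) blocked at (1,1)]
  BR@(3,4): attacks (3,5) (3,3) (3,2) (3,1) (4,4) (2,4) (1,4) [ray(0,-1) blocked at (3,1); ray(1,0) blocked at (4,4); ray(-1,0) blocked at (1,4)]
  BB@(4,3): attacks (5,4) (5,2) (3,4) (3,2) (2,1) (1,0) [ray(-1,1) blocked at (3,4)]
  BN@(4,4): attacks (2,5) (5,2) (3,2) (2,3)
B attacks (3,2): yes

Answer: yes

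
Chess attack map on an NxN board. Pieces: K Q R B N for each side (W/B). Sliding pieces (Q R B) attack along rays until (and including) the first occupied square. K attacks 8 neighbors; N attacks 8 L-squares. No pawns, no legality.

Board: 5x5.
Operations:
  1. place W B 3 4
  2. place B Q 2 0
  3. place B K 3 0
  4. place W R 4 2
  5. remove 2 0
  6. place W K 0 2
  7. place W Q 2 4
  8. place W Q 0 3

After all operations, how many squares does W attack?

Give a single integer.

Answer: 21

Derivation:
Op 1: place WB@(3,4)
Op 2: place BQ@(2,0)
Op 3: place BK@(3,0)
Op 4: place WR@(4,2)
Op 5: remove (2,0)
Op 6: place WK@(0,2)
Op 7: place WQ@(2,4)
Op 8: place WQ@(0,3)
Per-piece attacks for W:
  WK@(0,2): attacks (0,3) (0,1) (1,2) (1,3) (1,1)
  WQ@(0,3): attacks (0,4) (0,2) (1,3) (2,3) (3,3) (4,3) (1,4) (1,2) (2,1) (3,0) [ray(0,-1) blocked at (0,2); ray(1,-1) blocked at (3,0)]
  WQ@(2,4): attacks (2,3) (2,2) (2,1) (2,0) (3,4) (1,4) (0,4) (3,3) (4,2) (1,3) (0,2) [ray(1,0) blocked at (3,4); ray(1,-1) blocked at (4,2); ray(-1,-1) blocked at (0,2)]
  WB@(3,4): attacks (4,3) (2,3) (1,2) (0,1)
  WR@(4,2): attacks (4,3) (4,4) (4,1) (4,0) (3,2) (2,2) (1,2) (0,2) [ray(-1,0) blocked at (0,2)]
Union (21 distinct): (0,1) (0,2) (0,3) (0,4) (1,1) (1,2) (1,3) (1,4) (2,0) (2,1) (2,2) (2,3) (3,0) (3,2) (3,3) (3,4) (4,0) (4,1) (4,2) (4,3) (4,4)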